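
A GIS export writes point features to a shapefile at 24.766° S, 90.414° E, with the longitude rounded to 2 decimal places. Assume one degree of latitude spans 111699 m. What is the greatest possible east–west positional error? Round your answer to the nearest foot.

Rounding to 2 decimal places leaves the longitude within ±0.005° of the true value.
At latitude 24.766° a degree of longitude spans 111699 m × cos 24.766° = 111699 × 0.9080 ≈ 101426 m.
East–west error: 0.005° × 101426 m/° ≈ 507.128 m.
Converting: 507.128 m × 3.2808 ft/m ≈ 1663.8 ft.

1664 feet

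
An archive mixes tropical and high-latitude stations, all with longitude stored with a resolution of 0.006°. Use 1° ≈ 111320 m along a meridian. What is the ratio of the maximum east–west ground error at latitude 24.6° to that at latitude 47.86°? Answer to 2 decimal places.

1.36

With a 0.006° grid the true value lies within half a step, ±0.006°/2 = ±0.003°, of the stored one.
At 24.6°: 0.003° × 111320 × cos 24.6° = 0.003 × 111320 × 0.9092 ≈ 303.65 m.
Error at 47.86° = 0.003° × 111320 × cos 47.86° ≈ 333.96 × 0.6709 = 224.07 m.
Ratio: 303.65 / 224.07 = cos 24.6° / cos 47.86° ≈ 1.3552.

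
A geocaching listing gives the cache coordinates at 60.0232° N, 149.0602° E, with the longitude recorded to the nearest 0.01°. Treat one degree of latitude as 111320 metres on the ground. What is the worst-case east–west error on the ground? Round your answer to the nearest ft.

912 ft

Rounding to 2 decimal places leaves the longitude within ±0.005° of the true value.
One degree of longitude at 60.0232° is 111320 × cos 60.0232° ≈ 111320 × 0.4996 = 55621 m.
Maximum E–W displacement: 0.005 × 55621 = 278.105 m.
Converting: 278.105 m × 3.2808 ft/m ≈ 912.42 ft.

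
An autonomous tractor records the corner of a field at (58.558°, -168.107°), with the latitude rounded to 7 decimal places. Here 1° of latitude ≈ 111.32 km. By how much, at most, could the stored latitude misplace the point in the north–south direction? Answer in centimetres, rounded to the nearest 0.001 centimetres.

0.557 centimetres

Rounding to 7 decimal places leaves the latitude within ±5e-08° of the true value.
North–south distance: 5e-08° × 111320 m/° = 0.005566 m.
That is 0.005566 m = 0.5566 cm.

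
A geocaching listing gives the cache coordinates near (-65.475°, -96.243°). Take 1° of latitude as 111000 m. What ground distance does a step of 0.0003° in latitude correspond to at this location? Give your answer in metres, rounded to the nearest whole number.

Along a meridian 0.0003° is 0.0003 × 111000 = 33.3 m.

33 metres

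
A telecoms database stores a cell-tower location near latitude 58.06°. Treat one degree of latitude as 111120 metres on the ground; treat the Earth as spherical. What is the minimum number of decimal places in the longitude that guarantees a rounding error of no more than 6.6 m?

4 decimal places

At 58.06° one degree of longitude covers 111120 × cos 58.06° ≈ 111120 × 0.5290 ≈ 58785.9 m.
With N decimal places the half-ulp bound is 0.5·10⁻ᴺ°, or 0.5·10⁻ᴺ × 58785.9 m on the ground.
Setting 29393 × 10⁻ᴺ ≤ 6.6 gives 10ᴺ ≥ 4453, i.e. N ≥ 3.65.
N = 3 would give 29.4 m (too coarse); N = 4 gives 2.94 m ≤ 6.6 m.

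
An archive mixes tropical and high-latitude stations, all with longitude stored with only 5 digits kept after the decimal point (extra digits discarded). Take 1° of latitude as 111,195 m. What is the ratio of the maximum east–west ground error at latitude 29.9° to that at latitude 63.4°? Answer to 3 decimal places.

1.936

Truncating at 5 decimal places can drop up to a full unit in the last place, so the longitude may be off by as much as 1e-05°.
Error at 29.9° = 1e-05° × 111195 × cos 29.9° ≈ 1.1119 × 0.8669 = 0.96395 m.
Error at 63.4° = 1e-05° × 111195 × cos 63.4° ≈ 1.1119 × 0.4478 = 0.49789 m.
The ratio reduces to cos 29.9° / cos 63.4° = 0.8669/0.4478 ≈ 1.9361.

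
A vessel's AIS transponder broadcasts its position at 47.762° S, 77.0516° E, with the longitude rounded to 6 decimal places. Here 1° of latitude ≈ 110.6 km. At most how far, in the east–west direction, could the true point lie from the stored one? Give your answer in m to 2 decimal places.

0.04 m

Rounding to 6 decimal places leaves the longitude within ±5e-07° of the true value.
One degree of longitude at 47.762° is 110600 × cos 47.762° ≈ 110600 × 0.6722 = 74346.6 m.
East–west error: 5e-07° × 74346.6 m/° ≈ 0.0371733 m.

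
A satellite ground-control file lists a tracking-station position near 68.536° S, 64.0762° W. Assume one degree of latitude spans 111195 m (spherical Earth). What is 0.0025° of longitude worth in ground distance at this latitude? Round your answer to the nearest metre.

102 metres

0.0025° of longitude at 68.536° is 0.0025 × 111195 × cos 68.536° ≈ 0.0025 × 40688.1 = 101.72 m.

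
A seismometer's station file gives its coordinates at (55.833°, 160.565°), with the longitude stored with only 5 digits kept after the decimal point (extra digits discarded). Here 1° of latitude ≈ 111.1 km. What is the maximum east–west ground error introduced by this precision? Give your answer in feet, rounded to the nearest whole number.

2 feet

Truncating at 5 decimal places can drop up to a full unit in the last place, so the longitude may be off by as much as 1e-05°.
One degree of longitude at 55.833° is 111100 × cos 55.833° ≈ 111100 × 0.5616 = 62394.5 m.
East–west error: 1e-05° × 62394.5 m/° ≈ 0.623945 m.
In feet: 0.623945 m ÷ 0.3048 ≈ 2.0471 ft.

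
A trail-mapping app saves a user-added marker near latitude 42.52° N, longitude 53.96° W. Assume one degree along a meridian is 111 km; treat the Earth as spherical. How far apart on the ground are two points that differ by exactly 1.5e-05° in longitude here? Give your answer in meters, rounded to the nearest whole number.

1 meters

1.5e-05° of longitude at 42.52° is 1.5e-05 × 111000 × cos 42.52° ≈ 1.5e-05 × 81811.6 = 1.22717 m.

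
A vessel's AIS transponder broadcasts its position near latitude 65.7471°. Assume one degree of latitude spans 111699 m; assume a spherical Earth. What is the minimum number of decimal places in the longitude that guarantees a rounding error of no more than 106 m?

3

At 65.7471° one degree of longitude covers 111699 × cos 65.7471° ≈ 111699 × 0.4108 ≈ 45882 m.
Rounding to N decimal places gives at most 0.5 × 10⁻ᴺ degrees of error, i.e. 0.5 × 10⁻ᴺ × 45882 m.
Setting 22941 × 10⁻ᴺ ≤ 106 gives 10ᴺ ≥ 216.4, i.e. N ≥ 2.34.
At 2 places the error can reach 229 m, but 3 places keeps it to 22.9 m.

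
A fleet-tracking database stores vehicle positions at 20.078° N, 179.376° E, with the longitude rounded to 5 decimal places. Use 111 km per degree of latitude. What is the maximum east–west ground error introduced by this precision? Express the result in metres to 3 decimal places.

0.521 metres

Rounding to 5 decimal places leaves the longitude within ±5e-06° of the true value.
Parallels shrink by cos φ, so at 20.078° a degree of longitude is 111000 × 0.9392 ≈ 104254 m.
East–west error: 5e-06° × 104254 m/° ≈ 0.521271 m.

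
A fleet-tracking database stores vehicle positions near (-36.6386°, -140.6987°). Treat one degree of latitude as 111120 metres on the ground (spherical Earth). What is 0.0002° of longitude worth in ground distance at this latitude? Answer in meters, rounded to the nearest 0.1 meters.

One degree of longitude here spans 111120 × cos 36.6386° = 111120 × 0.8024 ≈ 89164.4 m; 0.0002° of that is 17.8329 m.

17.8 meters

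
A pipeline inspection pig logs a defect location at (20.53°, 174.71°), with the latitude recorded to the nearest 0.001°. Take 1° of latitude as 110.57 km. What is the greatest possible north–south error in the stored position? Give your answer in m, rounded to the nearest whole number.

Rounding to 3 decimal places leaves the latitude within ±0.0005° of the true value.
North–south distance: 0.0005° × 110570 m/° = 55.285 m.

55 m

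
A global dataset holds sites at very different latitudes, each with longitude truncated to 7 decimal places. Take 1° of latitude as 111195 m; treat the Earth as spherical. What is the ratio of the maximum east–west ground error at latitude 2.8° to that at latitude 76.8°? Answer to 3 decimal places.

Truncating at 7 decimal places can drop up to a full unit in the last place, so the longitude may be off by as much as 1e-07°.
Error at 2.8° = 1e-07° × 111195 × cos 2.8° ≈ 0.011119 × 0.9988 = 0.011106 m.
At 76.8°: 1e-07° × 111195 × cos 76.8° = 1e-07 × 111195 × 0.2284 ≈ 0.0025391 m.
Ratio: 0.011106 / 0.0025391 = cos 2.8° / cos 76.8° ≈ 4.3740.

4.374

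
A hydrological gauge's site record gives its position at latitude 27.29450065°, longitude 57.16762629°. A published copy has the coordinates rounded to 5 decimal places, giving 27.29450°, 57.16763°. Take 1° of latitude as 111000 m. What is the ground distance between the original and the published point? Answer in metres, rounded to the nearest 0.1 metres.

The latitude changed by +0.00000065° and the longitude by -0.00000371°.
N–S: 0.00000065° × 111000 m/° = 0.07215 m.
East–west at this latitude: -0.00000371° × 111000 × cos 27.2945° ≈ -0.00000371 × 98641.4 = -0.36596 m.
Combined displacement = (0.07215² + 0.36596²)^½ ≈ 0.373004 m.

0.4 metres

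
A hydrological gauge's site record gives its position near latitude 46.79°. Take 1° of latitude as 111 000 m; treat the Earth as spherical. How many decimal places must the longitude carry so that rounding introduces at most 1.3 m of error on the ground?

At 46.79° one degree of longitude covers 111000 × cos 46.79° ≈ 111000 × 0.6847 ≈ 75998.9 m.
With N decimal places the half-ulp bound is 0.5·10⁻ᴺ°, or 0.5·10⁻ᴺ × 75998.9 m on the ground.
Setting 37999.4 × 10⁻ᴺ ≤ 1.3 gives 10ᴺ ≥ 2.923e+04, i.e. N ≥ 4.47.
At 4 places the error can reach 3.8 m, but 5 places keeps it to 0.38 m.

5 decimal places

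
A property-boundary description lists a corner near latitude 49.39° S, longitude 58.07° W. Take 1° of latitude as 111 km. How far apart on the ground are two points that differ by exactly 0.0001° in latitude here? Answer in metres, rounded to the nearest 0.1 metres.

0.0001° × 111000 m/° = 11.1 m.

11.1 metres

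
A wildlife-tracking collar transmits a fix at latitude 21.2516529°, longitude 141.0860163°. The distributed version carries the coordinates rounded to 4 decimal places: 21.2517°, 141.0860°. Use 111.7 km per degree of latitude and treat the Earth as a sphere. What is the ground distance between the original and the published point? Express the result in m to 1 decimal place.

5.5 m

The latitude changed by -0.0000471° and the longitude by +0.0000163°.
N–S: -0.0000471° × 111700 m/° = -5.26107 m.
East–west at this latitude: 0.0000163° × 111700 × cos 21.2517° ≈ 0.0000163 × 104104 = 1.6969 m.
Combined displacement = (5.26107² + 1.6969²)^½ ≈ 5.52796 m.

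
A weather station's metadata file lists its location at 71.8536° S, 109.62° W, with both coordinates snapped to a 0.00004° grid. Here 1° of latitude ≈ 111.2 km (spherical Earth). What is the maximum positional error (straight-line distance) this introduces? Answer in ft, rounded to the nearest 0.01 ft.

With a 0.00004° grid the true value lies within half a step, ±0.00004°/2 = ±2e-05°, of the stored one.
N–S: 2e-05° × 111200 m/° = 2.224 m.
East–west component at 71.8536°: 2e-05° × 111200 × cos 71.8536° ≈ 2e-05 × 34632.8 ≈ 0.692656 m.
The two errors are perpendicular, so the maximum displacement is √(2.224² + 0.692656²) ≈ 2.32937 m.
In feet: 2.32937 m ÷ 0.3048 ≈ 7.6423 ft.

7.64 ft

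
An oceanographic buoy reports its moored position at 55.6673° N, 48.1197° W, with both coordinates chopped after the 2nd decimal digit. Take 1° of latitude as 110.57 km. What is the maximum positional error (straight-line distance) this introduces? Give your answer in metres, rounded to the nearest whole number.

1269 metres

Truncating at 2 decimal places can drop up to a full unit in the last place, so each coordinate may be off by as much as 0.01°.
N–S: 0.01° × 110570 m/° = 1105.7 m.
East–west component at 55.6673°: 0.01° × 110570 × cos 55.6673° ≈ 0.01 × 62361.2 ≈ 623.612 m.
Worst case both components are at the extreme and orthogonal: √(1105.7² + 623.612²) ≈ 1269.43 m.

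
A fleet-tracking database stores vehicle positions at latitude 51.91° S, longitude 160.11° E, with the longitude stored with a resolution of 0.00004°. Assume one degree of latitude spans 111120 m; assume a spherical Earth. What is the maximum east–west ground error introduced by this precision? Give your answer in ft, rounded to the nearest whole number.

4 ft

With a 0.00004° grid the true value lies within half a step, ±0.00004°/2 = ±2e-05°, of the stored one.
Parallels shrink by cos φ, so at 51.91° a degree of longitude is 111120 × 0.6169 ≈ 68549.8 m.
East–west error: 2e-05° × 68549.8 m/° ≈ 1.371 m.
Converting: 1.371 m × 3.2808 ft/m ≈ 4.498 ft.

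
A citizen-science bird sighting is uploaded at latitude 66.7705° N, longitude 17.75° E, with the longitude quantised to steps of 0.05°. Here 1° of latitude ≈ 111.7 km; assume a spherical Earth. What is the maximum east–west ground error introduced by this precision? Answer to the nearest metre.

With a 0.05° grid the true value lies within half a step, ±0.05°/2 = ±0.025°, of the stored one.
At latitude 66.7705° a degree of longitude spans 111700 m × cos 66.7705° = 111700 × 0.3944 ≈ 44056.2 m.
East–west error: 0.025° × 44056.2 m/° ≈ 1101.4 m.

1101 metres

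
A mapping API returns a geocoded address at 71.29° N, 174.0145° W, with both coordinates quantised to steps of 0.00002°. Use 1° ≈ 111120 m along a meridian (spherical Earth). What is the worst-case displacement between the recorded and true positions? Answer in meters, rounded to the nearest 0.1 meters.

With a 0.00002° grid the true value lies within half a step, ±0.00002°/2 = ±1e-05°, of the stored one.
N–S: 1e-05° × 111120 m/° = 1.1112 m.
East–west component at 71.29°: 1e-05° × 111120 × cos 71.29° ≈ 1e-05 × 35644.9 ≈ 0.356449 m.
The two errors are perpendicular, so the maximum displacement is √(1.1112² + 0.356449²) ≈ 1.16697 m.

1.2 meters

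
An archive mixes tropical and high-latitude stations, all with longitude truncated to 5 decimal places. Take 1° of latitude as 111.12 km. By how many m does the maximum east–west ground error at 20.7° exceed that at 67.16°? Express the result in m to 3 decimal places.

Truncating at 5 decimal places can drop up to a full unit in the last place, so the longitude may be off by as much as 1e-05°.
At 20.7°: 1e-05° × 111120 × cos 20.7° = 1e-05 × 111120 × 0.9354 ≈ 1.0395 m.
At 67.16°: 1e-05° × 111120 × cos 67.16° = 1e-05 × 111120 × 0.3882 ≈ 0.43132 m.
So the lower-latitude error exceeds the higher by 1.0395 − 0.43132 = 0.60814 m.

0.608 m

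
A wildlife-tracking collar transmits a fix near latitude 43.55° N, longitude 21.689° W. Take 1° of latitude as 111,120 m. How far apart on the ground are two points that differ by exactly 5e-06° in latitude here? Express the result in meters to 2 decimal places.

0.56 meters

5e-06° × 111120 m/° = 0.5556 m.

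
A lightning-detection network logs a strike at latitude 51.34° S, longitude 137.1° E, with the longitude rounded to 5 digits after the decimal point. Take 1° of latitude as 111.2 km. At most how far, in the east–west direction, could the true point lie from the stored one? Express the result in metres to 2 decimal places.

0.35 metres

Rounding to 5 decimal places leaves the longitude within ±5e-06° of the true value.
At latitude 51.34° a degree of longitude spans 111200 m × cos 51.34° = 111200 × 0.6247 ≈ 69466.4 m.
Maximum E–W displacement: 5e-06 × 69466.4 = 0.347332 m.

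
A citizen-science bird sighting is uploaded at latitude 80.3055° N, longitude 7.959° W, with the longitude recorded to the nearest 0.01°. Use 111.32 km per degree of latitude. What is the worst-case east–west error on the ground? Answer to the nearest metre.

Rounding to 2 decimal places leaves the longitude within ±0.005° of the true value.
At latitude 80.3055° a degree of longitude spans 111320 m × cos 80.3055° = 111320 × 0.1684 ≈ 18745.7 m.
Maximum E–W displacement: 0.005 × 18745.7 = 93.7285 m.

94 metres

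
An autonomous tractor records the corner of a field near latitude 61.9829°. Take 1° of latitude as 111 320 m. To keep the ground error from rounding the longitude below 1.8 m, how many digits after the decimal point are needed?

At 61.9829° one degree of longitude covers 111320 × cos 61.9829° ≈ 111320 × 0.4697 ≈ 52290.9 m.
Rounding to N decimal places gives at most 0.5 × 10⁻ᴺ degrees of error, i.e. 0.5 × 10⁻ᴺ × 52290.9 m.
Need 0.5 × 52290.9 × 10⁻ᴺ ≤ 1.8 → 10⁻ᴺ ≤ 6.885e-05, so N ≥ 4.16.
So 5 decimal places suffice (0.261 m); 4 would allow up to 2.61 m.

5 decimal places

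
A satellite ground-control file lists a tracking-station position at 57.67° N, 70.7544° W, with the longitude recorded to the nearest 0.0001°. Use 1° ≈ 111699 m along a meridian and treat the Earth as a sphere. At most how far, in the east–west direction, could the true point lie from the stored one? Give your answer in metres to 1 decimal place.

Rounding to 4 decimal places leaves the longitude within ±5e-05° of the true value.
At latitude 57.67° a degree of longitude spans 111699 m × cos 57.67° = 111699 × 0.5348 ≈ 59736.1 m.
East–west error: 5e-05° × 59736.1 m/° ≈ 2.9868 m.

3.0 metres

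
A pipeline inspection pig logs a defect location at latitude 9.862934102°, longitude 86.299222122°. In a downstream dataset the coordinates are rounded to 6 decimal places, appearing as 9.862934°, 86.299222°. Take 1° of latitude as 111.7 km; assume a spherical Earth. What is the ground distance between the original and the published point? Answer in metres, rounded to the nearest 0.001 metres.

The latitude changed by +0.000000102° and the longitude by +0.000000122°.
N–S: 0.000000102° × 111700 m/° = 0.0113934 m.
E–W at 9.86293°: 0.000000122° × 111700 × cos 9.86293° = 0.000000122 × 111700 × 0.9852 ≈ 0.013426 m.
Combined displacement = (0.0113934² + 0.013426²)^½ ≈ 0.0176087 m.

0.018 metres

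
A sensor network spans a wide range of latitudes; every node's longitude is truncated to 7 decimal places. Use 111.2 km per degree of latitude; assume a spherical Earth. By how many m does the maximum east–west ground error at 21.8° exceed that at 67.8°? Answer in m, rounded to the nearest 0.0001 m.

Truncating at 7 decimal places can drop up to a full unit in the last place, so the longitude may be off by as much as 1e-07°.
Error at 21.8° = 1e-07° × 111200 × cos 21.8° ≈ 0.01112 × 0.9285 = 0.010325 m.
At 67.8°: 1e-07° × 111200 × cos 67.8° = 1e-07 × 111200 × 0.3778 ≈ 0.0042016 m.
Difference: 0.010325 − 0.0042016 = 0.0061232 m.

0.0061 m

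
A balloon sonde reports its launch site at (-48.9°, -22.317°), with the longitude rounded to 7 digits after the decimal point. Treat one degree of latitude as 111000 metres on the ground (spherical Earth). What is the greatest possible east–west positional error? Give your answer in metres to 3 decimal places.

0.004 metres

Rounding to 7 decimal places leaves the longitude within ±5e-08° of the true value.
Parallels shrink by cos φ, so at 48.9° a degree of longitude is 111000 × 0.6574 ≈ 72968.7 m.
East–west error: 5e-08° × 72968.7 m/° ≈ 0.00364843 m.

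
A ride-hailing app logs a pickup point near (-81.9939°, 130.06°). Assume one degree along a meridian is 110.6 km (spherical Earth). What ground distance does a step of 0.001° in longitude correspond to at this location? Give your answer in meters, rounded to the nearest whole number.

One degree of longitude here spans 110600 × cos 81.9939° = 110600 × 0.1393 ≈ 15404.2 m; 0.001° of that is 15.4042 m.

15 meters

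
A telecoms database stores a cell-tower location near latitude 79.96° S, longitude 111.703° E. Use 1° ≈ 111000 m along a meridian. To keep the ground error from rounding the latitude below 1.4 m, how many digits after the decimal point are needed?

5 decimal places

One degree of latitude covers 111000 m.
Rounding to N decimal places gives at most 0.5 × 10⁻ᴺ degrees of error, i.e. 0.5 × 10⁻ᴺ × 111000 m.
Need 0.5 × 111000 × 10⁻ᴺ ≤ 1.4 → 10⁻ᴺ ≤ 2.523e-05, so N ≥ 4.60.
At 4 places the error can reach 5.55 m, but 5 places keeps it to 0.555 m.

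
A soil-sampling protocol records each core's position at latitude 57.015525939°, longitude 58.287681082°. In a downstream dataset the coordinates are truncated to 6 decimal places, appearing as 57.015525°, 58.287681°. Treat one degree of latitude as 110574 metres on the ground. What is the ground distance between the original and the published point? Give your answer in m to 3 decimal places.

0.104 m

The latitude changed by +0.000000939° and the longitude by +0.000000082°.
N–S: 0.000000939° × 110574 m/° = 0.103829 m.
E–W at 57.0155°: 0.000000082° × 110574 × cos 57.0155° = 0.000000082 × 110574 × 0.5444 ≈ 0.00493622 m.
Distance: √(0.103829² + 0.00493622²) ≈ 0.103946 m.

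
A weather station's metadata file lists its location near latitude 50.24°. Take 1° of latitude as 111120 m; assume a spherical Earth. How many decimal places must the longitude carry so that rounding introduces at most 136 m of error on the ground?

3

At 50.24° one degree of longitude covers 111120 × cos 50.24° ≈ 111120 × 0.6396 ≈ 71069.4 m.
Rounding to N decimal places gives at most 0.5 × 10⁻ᴺ degrees of error, i.e. 0.5 × 10⁻ᴺ × 71069.4 m.
Setting 35534.7 × 10⁻ᴺ ≤ 136 gives 10ᴺ ≥ 261.3, i.e. N ≥ 2.42.
N = 2 would give 355 m (too coarse); N = 3 gives 35.5 m ≤ 136 m.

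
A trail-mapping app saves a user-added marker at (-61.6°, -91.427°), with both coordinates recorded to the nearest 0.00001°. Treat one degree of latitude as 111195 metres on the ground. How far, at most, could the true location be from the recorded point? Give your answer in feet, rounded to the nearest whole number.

Rounding to 5 decimal places leaves each coordinate within ±5e-06° of the true value.
North–south component: 5e-06° × 111195 = 0.555975 m.
E–W at 61.6°: 5e-06° × 111195 × cos 61.6° = 5e-06 × 111195 × 0.4756 ≈ 0.264435 m.
The two errors are perpendicular, so the maximum displacement is √(0.555975² + 0.264435²) ≈ 0.615658 m.
Converting: 0.615658 m × 3.2808 ft/m ≈ 2.0199 ft.

2 feet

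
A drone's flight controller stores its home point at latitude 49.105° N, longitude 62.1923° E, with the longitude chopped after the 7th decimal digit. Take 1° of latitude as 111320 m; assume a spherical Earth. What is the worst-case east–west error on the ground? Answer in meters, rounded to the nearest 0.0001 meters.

0.0073 meters

Truncating at 7 decimal places can drop up to a full unit in the last place, so the longitude may be off by as much as 1e-07°.
At latitude 49.105° a degree of longitude spans 111320 m × cos 49.105° = 111320 × 0.6547 ≈ 72878.4 m.
So at most 1e-07° × 72878.4 ≈ 0.00728784 m east–west.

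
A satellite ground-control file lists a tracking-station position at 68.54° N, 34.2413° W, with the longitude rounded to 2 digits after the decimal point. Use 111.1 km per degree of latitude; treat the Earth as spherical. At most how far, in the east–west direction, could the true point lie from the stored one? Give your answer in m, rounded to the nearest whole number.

Rounding to 2 decimal places leaves the longitude within ±0.005° of the true value.
At latitude 68.54° a degree of longitude spans 111100 m × cos 68.54° = 111100 × 0.3659 ≈ 40646.1 m.
East–west error: 0.005° × 40646.1 m/° ≈ 203.231 m.

203 m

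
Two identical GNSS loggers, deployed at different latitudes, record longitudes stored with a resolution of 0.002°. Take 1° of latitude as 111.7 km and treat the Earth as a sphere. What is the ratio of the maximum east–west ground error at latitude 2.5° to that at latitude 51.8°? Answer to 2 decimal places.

1.62

With a 0.002° grid the true value lies within half a step, ±0.002°/2 = ±0.001°, of the stored one.
Error at 2.5° = 0.001° × 111700 × cos 2.5° ≈ 111.7 × 0.9990 = 111.59 m.
At 51.8°: 0.001° × 111700 × cos 51.8° = 0.001 × 111700 × 0.6184 ≈ 69.076 m.
The ratio reduces to cos 2.5° / cos 51.8° = 0.9990/0.6184 ≈ 1.6155.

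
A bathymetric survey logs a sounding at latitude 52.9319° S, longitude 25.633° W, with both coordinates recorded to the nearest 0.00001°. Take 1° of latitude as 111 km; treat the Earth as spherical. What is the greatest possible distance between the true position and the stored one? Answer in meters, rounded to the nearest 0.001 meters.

Rounding to 5 decimal places leaves each coordinate within ±5e-06° of the true value.
North–south component: 5e-06° × 111000 = 0.555 m.
East–west component at 52.9319°: 5e-06° × 111000 × cos 52.9319° ≈ 5e-06 × 66906.8 ≈ 0.334534 m.
Worst case both components are at the extreme and orthogonal: √(0.555² + 0.334534²) ≈ 0.648026 m.

0.648 meters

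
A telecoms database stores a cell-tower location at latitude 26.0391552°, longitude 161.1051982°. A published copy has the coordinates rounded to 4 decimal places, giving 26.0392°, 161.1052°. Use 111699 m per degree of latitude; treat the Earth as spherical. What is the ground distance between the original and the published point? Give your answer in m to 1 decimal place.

Δlat = 26.0391552 − 26.0392 = -0.0000448°; Δlon = 161.1051982 − 161.1052 = -0.0000018°.
N–S: -0.0000448° × 111699 m/° = -5.00412 m.
East–west at this latitude: -0.0000018° × 111699 × cos 26.0392° ≈ -0.0000018 × 100361 = -0.18065 m.
Distance: √(5.00412² + 0.18065²) ≈ 5.00737 m.

5.0 m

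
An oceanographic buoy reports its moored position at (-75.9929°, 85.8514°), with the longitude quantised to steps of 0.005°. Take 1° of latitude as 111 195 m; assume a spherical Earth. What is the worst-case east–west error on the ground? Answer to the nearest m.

With a 0.005° grid the true value lies within half a step, ±0.005°/2 = ±0.0025°, of the stored one.
One degree of longitude at 75.9929° is 111195 × cos 75.9929° ≈ 111195 × 0.2420 = 26913.9 m.
So at most 0.0025° × 26913.9 ≈ 67.2847 m east–west.

67 m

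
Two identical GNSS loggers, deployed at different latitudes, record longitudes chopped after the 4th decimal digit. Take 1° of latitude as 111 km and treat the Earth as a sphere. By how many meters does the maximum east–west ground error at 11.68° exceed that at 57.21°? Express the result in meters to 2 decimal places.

4.86 meters

Truncating at 4 decimal places can drop up to a full unit in the last place, so the longitude may be off by as much as 0.0001°.
Error at 11.68° = 0.0001° × 111000 × cos 11.68° ≈ 11.1 × 0.9793 = 10.87 m.
Error at 57.21° = 0.0001° × 111000 × cos 57.21° ≈ 11.1 × 0.5416 = 6.0113 m.
So the lower-latitude error exceeds the higher by 10.87 − 6.0113 = 4.8588 m.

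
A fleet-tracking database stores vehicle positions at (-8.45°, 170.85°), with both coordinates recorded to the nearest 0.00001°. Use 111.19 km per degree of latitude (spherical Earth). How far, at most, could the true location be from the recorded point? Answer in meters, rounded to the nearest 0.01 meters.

0.78 meters

Rounding to 5 decimal places leaves each coordinate within ±5e-06° of the true value.
North–south component: 5e-06° × 111190 = 0.55595 m.
East–west component at 8.45°: 5e-06° × 111190 × cos 8.45° ≈ 5e-06 × 109983 ≈ 0.549915 m.
Worst case both components are at the extreme and orthogonal: √(0.55595² + 0.549915²) ≈ 0.781976 m.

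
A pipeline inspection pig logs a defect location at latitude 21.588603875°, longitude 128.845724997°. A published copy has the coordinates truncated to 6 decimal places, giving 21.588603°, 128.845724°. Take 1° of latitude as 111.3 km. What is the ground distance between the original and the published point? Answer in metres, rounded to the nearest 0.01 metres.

Δlat = 21.588603875 − 21.588603 = +0.000000875°; Δlon = 128.845724997 − 128.845724 = +0.000000997°.
N–S: 0.000000875° × 111300 m/° = 0.0973875 m.
E–W at 21.5886°: 0.000000997° × 111300 × cos 21.5886° = 0.000000997 × 111300 × 0.9298 ≈ 0.103182 m.
Combined displacement = (0.0973875² + 0.103182²)^½ ≈ 0.141883 m.

0.14 metres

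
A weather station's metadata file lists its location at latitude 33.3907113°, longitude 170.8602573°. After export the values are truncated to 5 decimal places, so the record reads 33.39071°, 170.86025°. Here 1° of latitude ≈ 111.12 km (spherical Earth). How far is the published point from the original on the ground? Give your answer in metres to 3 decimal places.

0.693 metres

Δlat = 33.3907113 − 33.39071 = +0.0000013°; Δlon = 170.8602573 − 170.86025 = +0.0000073°.
North–south shift: 0.0000013 × 111120 = 0.144456 m.
E–W at 33.3907°: 0.0000073° × 111120 × cos 33.3907° = 0.0000073 × 111120 × 0.8349 ≈ 0.677281 m.
Hypotenuse of the two orthogonal shifts: √(0.144456² + 0.677281²) = 0.692515 m.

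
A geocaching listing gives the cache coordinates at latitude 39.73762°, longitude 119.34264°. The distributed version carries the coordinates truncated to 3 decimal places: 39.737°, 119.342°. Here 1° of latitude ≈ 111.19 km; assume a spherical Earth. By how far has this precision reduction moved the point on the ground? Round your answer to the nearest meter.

Δlat = 39.73762 − 39.737 = +0.00062°; Δlon = 119.34264 − 119.342 = +0.00064°.
North–south shift: 0.00062 × 111190 = 68.9378 m.
East–west at this latitude: 0.00064° × 111190 × cos 39.737° ≈ 0.00064 × 85503.7 = 54.7223 m.
Distance: √(68.9378² + 54.7223²) ≈ 88.0168 m.

88 meters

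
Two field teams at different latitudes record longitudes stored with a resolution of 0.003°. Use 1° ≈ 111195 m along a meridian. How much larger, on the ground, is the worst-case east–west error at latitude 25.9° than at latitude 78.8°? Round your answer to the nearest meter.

118 meters

With a 0.003° grid the true value lies within half a step, ±0.003°/2 = ±0.0015°, of the stored one.
At 25.9°: 0.0015° × 111195 × cos 25.9° = 0.0015 × 111195 × 0.8996 ≈ 150.04 m.
At 78.8°: 0.0015° × 111195 × cos 78.8° = 0.0015 × 111195 × 0.1942 ≈ 32.397 m.
Difference: 150.04 − 32.397 = 117.64 m.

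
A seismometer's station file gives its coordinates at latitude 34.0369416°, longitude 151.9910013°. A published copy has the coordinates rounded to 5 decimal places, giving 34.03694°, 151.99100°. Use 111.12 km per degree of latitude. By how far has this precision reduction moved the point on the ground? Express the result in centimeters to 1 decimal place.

The latitude changed by +0.0000016° and the longitude by +0.0000013°.
North–south shift: 0.0000016 × 111120 = 0.177792 m.
East–west at this latitude: 0.0000013° × 111120 × cos 34.0369° ≈ 0.0000013 × 92082.6 = 0.119707 m.
Hypotenuse of the two orthogonal shifts: √(0.177792² + 0.119707²) = 0.214336 m.
That is 0.214336 m = 21.434 cm.

21.4 centimeters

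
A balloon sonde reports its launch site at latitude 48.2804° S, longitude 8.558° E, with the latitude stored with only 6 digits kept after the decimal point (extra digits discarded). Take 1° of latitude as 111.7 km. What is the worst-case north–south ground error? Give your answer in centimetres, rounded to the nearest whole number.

Truncating at 6 decimal places can drop up to a full unit in the last place, so the latitude may be off by as much as 1e-06°.
So the N–S error is at most 1e-06 × 111700 = 0.1117 m.
That is 0.1117 m = 11.17 cm.

11 centimetres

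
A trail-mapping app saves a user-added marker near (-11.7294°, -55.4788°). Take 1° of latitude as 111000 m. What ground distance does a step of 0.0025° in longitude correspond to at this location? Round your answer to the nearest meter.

272 meters

One degree of longitude here spans 111000 × cos 11.7294° = 111000 × 0.9791 ≈ 108682 m; 0.0025° of that is 271.705 m.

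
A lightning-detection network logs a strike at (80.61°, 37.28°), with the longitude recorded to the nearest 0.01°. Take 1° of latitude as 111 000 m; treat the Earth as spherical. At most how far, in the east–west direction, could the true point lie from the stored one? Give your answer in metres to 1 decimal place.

Rounding to 2 decimal places leaves the longitude within ±0.005° of the true value.
One degree of longitude at 80.61° is 111000 × cos 80.61° ≈ 111000 × 0.1632 = 18110.1 m.
East–west error: 0.005° × 18110.1 m/° ≈ 90.5503 m.

90.6 metres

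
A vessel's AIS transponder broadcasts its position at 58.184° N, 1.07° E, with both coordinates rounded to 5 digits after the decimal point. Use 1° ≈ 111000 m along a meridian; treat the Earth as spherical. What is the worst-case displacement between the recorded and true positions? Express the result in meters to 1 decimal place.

Rounding to 5 decimal places leaves each coordinate within ±5e-06° of the true value.
North–south component: 5e-06° × 111000 = 0.555 m.
E–W at 58.184°: 5e-06° × 111000 × cos 58.184° = 5e-06 × 111000 × 0.5272 ≈ 0.292592 m.
Combining orthogonally: (0.555² + 0.292592²)^½ ≈ 0.627404 m.

0.6 meters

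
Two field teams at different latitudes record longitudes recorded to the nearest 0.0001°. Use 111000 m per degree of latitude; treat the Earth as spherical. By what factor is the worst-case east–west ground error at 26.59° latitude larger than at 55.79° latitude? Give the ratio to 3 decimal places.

1.591

Rounding to 4 decimal places leaves the longitude within ±5e-05° of the true value.
At 26.59°: 5e-05° × 111000 × cos 26.59° = 5e-05 × 111000 × 0.8942 ≈ 4.963 m.
At 55.79°: 5e-05° × 111000 × cos 55.79° = 5e-05 × 111000 × 0.5622 ≈ 3.1204 m.
The ratio reduces to cos 26.59° / cos 55.79° = 0.8942/0.5622 ≈ 1.5905.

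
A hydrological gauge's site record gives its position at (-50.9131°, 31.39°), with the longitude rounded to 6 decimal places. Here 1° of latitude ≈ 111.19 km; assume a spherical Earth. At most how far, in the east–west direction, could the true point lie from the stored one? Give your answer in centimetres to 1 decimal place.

3.5 centimetres

Rounding to 6 decimal places leaves the longitude within ±5e-07° of the true value.
One degree of longitude at 50.9131° is 111190 × cos 50.9131° ≈ 111190 × 0.6305 = 70105.1 m.
So at most 5e-07° × 70105.1 ≈ 0.0350526 m east–west.
That is 0.0350526 m = 3.5053 cm.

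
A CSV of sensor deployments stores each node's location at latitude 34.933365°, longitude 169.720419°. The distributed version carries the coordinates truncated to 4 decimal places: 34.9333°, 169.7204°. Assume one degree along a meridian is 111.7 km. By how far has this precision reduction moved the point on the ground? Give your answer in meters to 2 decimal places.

7.47 meters

The latitude changed by +0.000065° and the longitude by +0.000019°.
North–south shift: 0.000065 × 111700 = 7.2605 m.
E–W at 34.9333°: 0.000019° × 111700 × cos 34.9333° = 0.000019 × 111700 × 0.8198 ≈ 1.7399 m.
Distance: √(7.2605² + 1.7399²) ≈ 7.46606 m.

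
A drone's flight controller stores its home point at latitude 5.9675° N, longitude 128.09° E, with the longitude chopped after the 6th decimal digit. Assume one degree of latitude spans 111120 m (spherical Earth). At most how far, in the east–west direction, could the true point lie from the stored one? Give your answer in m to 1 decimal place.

Truncating at 6 decimal places can drop up to a full unit in the last place, so the longitude may be off by as much as 1e-06°.
At latitude 5.9675° a degree of longitude spans 111120 m × cos 5.9675° = 111120 × 0.9946 ≈ 110518 m.
East–west error: 1e-06° × 110518 m/° ≈ 0.110518 m.

0.1 m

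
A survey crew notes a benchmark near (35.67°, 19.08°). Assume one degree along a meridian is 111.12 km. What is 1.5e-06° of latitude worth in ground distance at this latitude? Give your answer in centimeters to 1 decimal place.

16.7 centimeters

Along a meridian 1.5e-06° is 1.5e-06 × 111120 = 0.16668 m.
That is 0.16668 m = 16.668 cm.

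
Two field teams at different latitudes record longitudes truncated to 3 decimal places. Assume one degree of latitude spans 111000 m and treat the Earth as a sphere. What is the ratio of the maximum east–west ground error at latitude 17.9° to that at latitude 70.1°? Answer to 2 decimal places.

2.80

Truncating at 3 decimal places can drop up to a full unit in the last place, so the longitude may be off by as much as 0.001°.
At 17.9°: 0.001° × 111000 × cos 17.9° = 0.001 × 111000 × 0.9516 ≈ 105.63 m.
At 70.1°: 0.001° × 111000 × cos 70.1° = 0.001 × 111000 × 0.3404 ≈ 37.782 m.
The ratio reduces to cos 17.9° / cos 70.1° = 0.9516/0.3404 ≈ 2.7957.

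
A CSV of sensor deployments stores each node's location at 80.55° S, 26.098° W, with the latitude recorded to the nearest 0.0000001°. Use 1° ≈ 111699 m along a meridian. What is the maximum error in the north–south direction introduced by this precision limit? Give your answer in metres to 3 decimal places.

0.006 metres

Rounding to 7 decimal places leaves the latitude within ±5e-08° of the true value.
Along the meridian that is 5e-08° × 111699 m/° = 0.00558495 m.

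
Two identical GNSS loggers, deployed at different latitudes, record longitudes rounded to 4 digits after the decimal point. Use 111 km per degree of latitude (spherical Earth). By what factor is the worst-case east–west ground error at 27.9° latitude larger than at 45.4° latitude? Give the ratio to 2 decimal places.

Rounding to 4 decimal places leaves the longitude within ±5e-05° of the true value.
Error at 27.9° = 5e-05° × 111000 × cos 27.9° ≈ 5.55 × 0.8838 = 4.9049 m.
At 45.4°: 5e-05° × 111000 × cos 45.4° = 5e-05 × 111000 × 0.7022 ≈ 3.8969 m.
The ratio reduces to cos 27.9° / cos 45.4° = 0.8838/0.7022 ≈ 1.2587.

1.26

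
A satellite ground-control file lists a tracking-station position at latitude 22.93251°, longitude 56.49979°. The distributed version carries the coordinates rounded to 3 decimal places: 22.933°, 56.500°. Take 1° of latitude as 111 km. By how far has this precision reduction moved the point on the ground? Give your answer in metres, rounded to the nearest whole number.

Δlat = 22.93251 − 22.933 = -0.00049°; Δlon = 56.49979 − 56.500 = -0.00021°.
North–south shift: -0.00049 × 111000 = -54.39 m.
E–W at 22.933°: -0.00021° × 111000 × cos 22.933° = -0.00021 × 111000 × 0.9210 ≈ -21.4676 m.
Hypotenuse of the two orthogonal shifts: √(54.39² + 21.4676²) = 58.4733 m.

58 metres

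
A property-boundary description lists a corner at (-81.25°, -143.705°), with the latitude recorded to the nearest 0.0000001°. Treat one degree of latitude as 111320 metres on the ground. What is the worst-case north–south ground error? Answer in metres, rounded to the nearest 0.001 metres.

0.006 metres

Rounding to 7 decimal places leaves the latitude within ±5e-08° of the true value.
Along the meridian that is 5e-08° × 111320 m/° = 0.005566 m.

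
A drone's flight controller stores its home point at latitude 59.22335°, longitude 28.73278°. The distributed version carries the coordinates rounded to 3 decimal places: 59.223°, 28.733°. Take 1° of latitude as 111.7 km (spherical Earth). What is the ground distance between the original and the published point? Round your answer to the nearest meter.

41 meters

Δlat = 59.22335 − 59.223 = +0.00035°; Δlon = 28.73278 − 28.733 = -0.00022°.
N–S: 0.00035° × 111700 m/° = 39.095 m.
E–W at 59.223°: -0.00022° × 111700 × cos 59.223° = -0.00022 × 111700 × 0.5117 ≈ -12.5745 m.
Combined displacement = (39.095² + 12.5745²)^½ ≈ 41.0675 m.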